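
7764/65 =7764/65= 119.45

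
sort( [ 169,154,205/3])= [205/3,  154,169]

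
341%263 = 78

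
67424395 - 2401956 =65022439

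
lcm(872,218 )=872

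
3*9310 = 27930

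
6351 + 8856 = 15207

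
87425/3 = 29141 + 2/3 = 29141.67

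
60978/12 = 10163/2 = 5081.50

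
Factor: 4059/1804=2^( - 2)*3^2 = 9/4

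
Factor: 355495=5^1* 7^2*1451^1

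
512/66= 7+25/33 = 7.76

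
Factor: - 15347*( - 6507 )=99862929 =3^3*103^1*149^1*241^1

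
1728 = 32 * 54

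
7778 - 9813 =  - 2035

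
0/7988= 0 = 0.00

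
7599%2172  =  1083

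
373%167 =39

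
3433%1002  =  427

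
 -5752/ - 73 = 5752/73 = 78.79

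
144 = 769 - 625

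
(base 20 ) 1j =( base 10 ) 39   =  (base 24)1f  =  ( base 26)1d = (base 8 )47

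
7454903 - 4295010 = 3159893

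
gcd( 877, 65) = 1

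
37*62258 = 2303546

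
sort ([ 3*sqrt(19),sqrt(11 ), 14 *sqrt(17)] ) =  [sqrt (11), 3*sqrt(  19),14*sqrt( 17 )] 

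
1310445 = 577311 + 733134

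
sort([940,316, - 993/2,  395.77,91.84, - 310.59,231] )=[ - 993/2, - 310.59, 91.84, 231, 316,395.77, 940 ]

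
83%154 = 83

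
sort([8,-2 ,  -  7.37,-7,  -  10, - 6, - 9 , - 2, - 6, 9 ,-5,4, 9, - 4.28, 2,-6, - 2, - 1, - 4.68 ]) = [-10,-9, - 7.37,-7,-6, - 6,-6,  -  5,-4.68, - 4.28,-2, - 2,-2,-1  ,  2, 4, 8,9, 9 ] 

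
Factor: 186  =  2^1 *3^1*31^1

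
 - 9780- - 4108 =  - 5672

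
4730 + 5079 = 9809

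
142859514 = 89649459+53210055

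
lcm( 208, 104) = 208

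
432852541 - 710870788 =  - 278018247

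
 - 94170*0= 0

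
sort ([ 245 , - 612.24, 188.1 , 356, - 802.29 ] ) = [ - 802.29 , - 612.24, 188.1, 245, 356 ]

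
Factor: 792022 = 2^1*7^1*11^1*37^1*139^1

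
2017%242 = 81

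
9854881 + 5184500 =15039381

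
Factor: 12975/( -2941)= - 75/17 = - 3^1*5^2*17^( - 1) 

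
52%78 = 52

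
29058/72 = 4843/12 = 403.58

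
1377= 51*27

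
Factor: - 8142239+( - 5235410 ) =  - 13377649^1 =- 13377649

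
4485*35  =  156975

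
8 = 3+5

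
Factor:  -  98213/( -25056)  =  2^( -5)*3^ (- 3)*29^(-1)*98213^1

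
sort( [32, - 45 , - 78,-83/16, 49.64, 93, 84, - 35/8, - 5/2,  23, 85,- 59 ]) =[- 78, - 59,  -  45, - 83/16, - 35/8, -5/2, 23, 32, 49.64, 84,85 , 93]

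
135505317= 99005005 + 36500312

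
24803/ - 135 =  - 24803/135 = -183.73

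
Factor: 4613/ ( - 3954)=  - 7/6=- 2^( - 1) * 3^(  -  1 ) * 7^1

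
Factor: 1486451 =1486451^1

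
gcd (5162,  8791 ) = 1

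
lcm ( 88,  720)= 7920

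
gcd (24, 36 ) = 12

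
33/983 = 33/983 = 0.03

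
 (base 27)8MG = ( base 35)592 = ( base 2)1100100101010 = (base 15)1d97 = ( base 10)6442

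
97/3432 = 97/3432= 0.03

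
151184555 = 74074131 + 77110424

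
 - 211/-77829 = 211/77829= 0.00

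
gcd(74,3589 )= 37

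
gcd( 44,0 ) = 44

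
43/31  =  1 + 12/31=1.39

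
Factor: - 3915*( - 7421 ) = 3^3*5^1*29^1*41^1 * 181^1 = 29053215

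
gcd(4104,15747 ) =3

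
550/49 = 550/49 = 11.22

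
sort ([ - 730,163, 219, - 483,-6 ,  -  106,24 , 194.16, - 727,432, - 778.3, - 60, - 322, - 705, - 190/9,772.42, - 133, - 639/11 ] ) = [-778.3 , - 730,-727,  -  705, - 483, - 322,- 133, - 106, - 60, - 639/11, - 190/9, - 6 , 24, 163,194.16,219, 432, 772.42 ]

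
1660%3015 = 1660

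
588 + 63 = 651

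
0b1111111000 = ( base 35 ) T1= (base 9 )1348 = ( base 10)1016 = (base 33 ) UQ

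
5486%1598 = 692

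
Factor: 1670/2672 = 5/8 = 2^ (- 3 )*5^1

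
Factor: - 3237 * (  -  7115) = 3^1*5^1*13^1 *83^1*1423^1 = 23031255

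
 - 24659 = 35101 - 59760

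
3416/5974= 1708/2987=0.57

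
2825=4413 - 1588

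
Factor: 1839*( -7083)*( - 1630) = 21231788310 = 2^1*3^3 * 5^1*163^1*613^1*787^1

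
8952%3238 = 2476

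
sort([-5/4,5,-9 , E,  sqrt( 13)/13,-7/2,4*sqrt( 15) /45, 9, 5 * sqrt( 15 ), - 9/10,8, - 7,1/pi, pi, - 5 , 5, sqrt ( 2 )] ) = [ - 9 ,-7,-5 , - 7/2,-5/4, - 9/10, sqrt( 13 ) /13,1/pi, 4 * sqrt( 15)/45, sqrt( 2 ), E,pi , 5 , 5,8,9,  5*sqrt( 15)] 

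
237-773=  - 536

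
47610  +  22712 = 70322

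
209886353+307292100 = 517178453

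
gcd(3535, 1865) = 5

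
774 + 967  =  1741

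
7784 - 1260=6524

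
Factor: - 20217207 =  - 3^1* 23^1*37^1*7919^1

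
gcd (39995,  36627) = 421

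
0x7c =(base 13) 97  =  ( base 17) 75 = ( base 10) 124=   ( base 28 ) 4C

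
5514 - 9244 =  - 3730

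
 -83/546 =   -  1 + 463/546 = -0.15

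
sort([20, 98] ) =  [20,98 ] 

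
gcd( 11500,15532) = 4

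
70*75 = 5250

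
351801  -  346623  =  5178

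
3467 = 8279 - 4812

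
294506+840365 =1134871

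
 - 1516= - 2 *758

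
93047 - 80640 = 12407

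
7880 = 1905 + 5975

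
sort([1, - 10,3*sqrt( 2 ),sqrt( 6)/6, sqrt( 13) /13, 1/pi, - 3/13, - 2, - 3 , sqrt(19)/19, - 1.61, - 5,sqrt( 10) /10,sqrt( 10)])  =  [ -10, - 5, - 3,-2, - 1.61 ,  -  3/13,sqrt (19) /19  ,  sqrt(13)/13, sqrt( 10) /10,  1/pi,  sqrt(6)/6,  1, sqrt( 10) , 3*sqrt (2)] 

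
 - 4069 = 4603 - 8672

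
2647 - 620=2027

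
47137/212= 47137/212= 222.34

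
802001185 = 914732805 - 112731620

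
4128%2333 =1795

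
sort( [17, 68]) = [17,68]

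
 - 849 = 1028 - 1877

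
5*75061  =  375305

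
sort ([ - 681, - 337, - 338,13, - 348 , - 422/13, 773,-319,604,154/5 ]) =[ - 681, - 348, - 338 , - 337,  -  319, - 422/13, 13, 154/5,604  ,  773]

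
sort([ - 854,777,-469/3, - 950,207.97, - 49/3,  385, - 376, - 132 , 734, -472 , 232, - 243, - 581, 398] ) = [ - 950, - 854, - 581, - 472, - 376, - 243, - 469/3,  -  132, - 49/3,207.97,232,385,398 , 734,777 ]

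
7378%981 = 511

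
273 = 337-64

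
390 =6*65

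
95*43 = 4085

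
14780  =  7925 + 6855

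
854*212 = 181048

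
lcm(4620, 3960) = 27720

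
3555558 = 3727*954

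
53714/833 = 64 + 402/833 = 64.48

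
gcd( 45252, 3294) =54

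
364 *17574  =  6396936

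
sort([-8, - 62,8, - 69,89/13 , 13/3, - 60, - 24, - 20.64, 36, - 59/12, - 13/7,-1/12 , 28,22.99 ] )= [-69, - 62, - 60, - 24,-20.64, - 8, -59/12,-13/7, -1/12, 13/3 , 89/13, 8,22.99, 28,36] 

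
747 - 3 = 744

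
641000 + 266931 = 907931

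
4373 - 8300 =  - 3927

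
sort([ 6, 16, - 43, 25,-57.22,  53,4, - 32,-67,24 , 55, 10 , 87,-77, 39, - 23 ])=[ - 77,-67, - 57.22,-43, - 32,- 23, 4,6, 10,  16 , 24 , 25, 39, 53, 55, 87] 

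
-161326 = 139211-300537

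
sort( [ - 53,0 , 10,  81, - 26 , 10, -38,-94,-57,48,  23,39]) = [ - 94, - 57,  -  53, - 38,  -  26,0, 10,10 , 23,39, 48,81]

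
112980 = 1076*105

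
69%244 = 69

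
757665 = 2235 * 339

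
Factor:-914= - 2^1*457^1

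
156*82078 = 12804168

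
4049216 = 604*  6704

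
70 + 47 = 117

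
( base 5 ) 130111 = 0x13a7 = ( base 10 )5031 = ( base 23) 9bh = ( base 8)11647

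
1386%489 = 408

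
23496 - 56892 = -33396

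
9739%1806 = 709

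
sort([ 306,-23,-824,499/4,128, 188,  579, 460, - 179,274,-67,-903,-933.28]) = [-933.28, - 903, - 824,-179, - 67,  -  23,  499/4 , 128,188, 274,306,460,579]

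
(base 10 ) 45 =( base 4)231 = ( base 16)2d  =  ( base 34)1B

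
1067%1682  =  1067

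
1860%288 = 132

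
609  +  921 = 1530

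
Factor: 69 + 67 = 136 =2^3*17^1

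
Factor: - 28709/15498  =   - 2^(-1 )*3^( - 3)*7^( - 1)*19^1 *41^( - 1 )*1511^1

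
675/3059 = 675/3059 = 0.22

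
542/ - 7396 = - 271/3698=-0.07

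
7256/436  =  1814/109 = 16.64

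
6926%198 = 194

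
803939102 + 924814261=1728753363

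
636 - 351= 285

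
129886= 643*202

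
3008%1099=810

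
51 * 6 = 306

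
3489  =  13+3476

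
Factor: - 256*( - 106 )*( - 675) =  - 18316800 =- 2^9*3^3*5^2*53^1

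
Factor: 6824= 2^3*853^1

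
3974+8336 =12310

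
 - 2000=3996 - 5996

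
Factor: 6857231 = 31^1*221201^1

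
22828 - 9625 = 13203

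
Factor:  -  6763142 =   -  2^1*137^1*24683^1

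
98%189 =98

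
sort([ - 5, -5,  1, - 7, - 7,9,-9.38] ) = [  -  9.38, - 7,-7, - 5, - 5 , 1, 9 ]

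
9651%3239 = 3173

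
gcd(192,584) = 8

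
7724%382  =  84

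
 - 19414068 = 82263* ( - 236)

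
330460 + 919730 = 1250190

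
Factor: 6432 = 2^5 * 3^1*67^1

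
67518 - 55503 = 12015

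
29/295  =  29/295 = 0.10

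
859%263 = 70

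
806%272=262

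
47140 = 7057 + 40083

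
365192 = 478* 764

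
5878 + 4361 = 10239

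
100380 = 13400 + 86980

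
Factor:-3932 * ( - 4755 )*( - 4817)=-90061811220= -  2^2*3^1*5^1 * 317^1*983^1*4817^1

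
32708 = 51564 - 18856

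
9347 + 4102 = 13449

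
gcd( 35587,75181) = 1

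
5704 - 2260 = 3444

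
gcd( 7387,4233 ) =83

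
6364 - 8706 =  - 2342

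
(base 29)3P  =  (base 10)112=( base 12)94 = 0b1110000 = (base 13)88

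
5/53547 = 5/53547 = 0.00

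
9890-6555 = 3335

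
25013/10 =25013/10= 2501.30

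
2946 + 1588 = 4534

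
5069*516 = 2615604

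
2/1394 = 1/697= 0.00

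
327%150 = 27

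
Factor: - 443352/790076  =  -2^1*3^1*13^1 * 139^( - 1 ) = -78/139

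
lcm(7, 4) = 28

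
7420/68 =109 + 2/17 = 109.12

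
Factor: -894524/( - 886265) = 2^2 * 5^(  -  1 )*151^1 * 157^(-1)*1129^( -1 )*1481^1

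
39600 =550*72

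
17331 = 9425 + 7906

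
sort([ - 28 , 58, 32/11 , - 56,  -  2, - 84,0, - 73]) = [ - 84 ,-73, - 56 , - 28 , -2 , 0, 32/11,58 ]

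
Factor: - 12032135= -5^1*227^1*10601^1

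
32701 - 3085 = 29616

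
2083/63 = 2083/63 = 33.06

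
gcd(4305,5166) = 861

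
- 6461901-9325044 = -15786945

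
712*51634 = 36763408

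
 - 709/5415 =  - 1 + 4706/5415 = - 0.13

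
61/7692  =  61/7692 = 0.01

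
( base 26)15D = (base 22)1f5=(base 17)2e3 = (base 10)819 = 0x333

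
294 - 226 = 68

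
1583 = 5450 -3867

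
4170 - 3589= 581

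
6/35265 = 2/11755  =  0.00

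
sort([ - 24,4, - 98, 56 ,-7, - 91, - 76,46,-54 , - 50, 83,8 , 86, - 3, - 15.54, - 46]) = [ - 98 , - 91, - 76, - 54, - 50 , - 46 , - 24,-15.54, - 7, - 3, 4,8, 46,  56,83, 86 ]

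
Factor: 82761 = 3^1*7^2  *563^1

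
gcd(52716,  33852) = 12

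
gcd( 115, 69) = 23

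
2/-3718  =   - 1 + 1858/1859 = - 0.00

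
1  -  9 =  - 8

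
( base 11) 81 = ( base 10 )89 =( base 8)131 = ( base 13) 6b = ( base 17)54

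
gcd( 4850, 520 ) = 10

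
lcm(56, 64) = 448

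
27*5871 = 158517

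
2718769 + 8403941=11122710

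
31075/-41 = -758  +  3/41=- 757.93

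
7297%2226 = 619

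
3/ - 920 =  - 3/920 = -0.00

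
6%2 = 0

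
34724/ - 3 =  - 11575 + 1/3 = - 11574.67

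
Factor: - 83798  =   - 2^1*11^1 * 13^1*293^1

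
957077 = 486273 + 470804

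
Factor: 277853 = 31^1*8963^1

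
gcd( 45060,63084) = 9012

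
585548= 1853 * 316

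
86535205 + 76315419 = 162850624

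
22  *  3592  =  79024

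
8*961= 7688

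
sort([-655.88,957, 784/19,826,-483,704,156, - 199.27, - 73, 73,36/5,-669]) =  [ - 669,-655.88, - 483, - 199.27, -73,36/5, 784/19,73, 156,704, 826,  957 ] 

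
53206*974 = 51822644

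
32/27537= 32/27537  =  0.00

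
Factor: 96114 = 2^1*3^1*83^1 *193^1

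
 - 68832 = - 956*72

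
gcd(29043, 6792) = 3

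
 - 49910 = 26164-76074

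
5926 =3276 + 2650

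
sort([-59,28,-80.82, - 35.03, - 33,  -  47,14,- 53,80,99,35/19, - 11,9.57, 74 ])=[-80.82,  -  59, - 53,- 47,-35.03, - 33,  -  11 , 35/19, 9.57,14,  28 , 74, 80,  99]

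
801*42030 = 33666030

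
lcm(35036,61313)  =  245252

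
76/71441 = 76/71441 = 0.00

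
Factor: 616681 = 13^2*41^1*89^1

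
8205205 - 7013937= 1191268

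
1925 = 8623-6698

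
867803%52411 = 29227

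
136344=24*5681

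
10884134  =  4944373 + 5939761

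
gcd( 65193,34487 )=1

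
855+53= 908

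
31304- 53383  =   - 22079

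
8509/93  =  91 + 46/93 =91.49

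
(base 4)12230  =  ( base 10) 428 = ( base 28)f8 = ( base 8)654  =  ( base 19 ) 13a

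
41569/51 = 815 + 4/51 = 815.08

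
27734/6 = 13867/3=4622.33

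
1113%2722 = 1113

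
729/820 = 729/820  =  0.89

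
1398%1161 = 237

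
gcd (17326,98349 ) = 1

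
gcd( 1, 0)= 1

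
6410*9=57690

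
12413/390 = 31 + 323/390 = 31.83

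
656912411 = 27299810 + 629612601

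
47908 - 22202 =25706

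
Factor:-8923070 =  - 2^1*5^1*13^1*68639^1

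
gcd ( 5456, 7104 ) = 16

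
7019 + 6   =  7025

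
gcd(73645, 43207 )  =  1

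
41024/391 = 41024/391   =  104.92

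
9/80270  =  9/80270 = 0.00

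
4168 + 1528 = 5696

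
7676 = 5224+2452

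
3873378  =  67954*57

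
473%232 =9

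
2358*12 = 28296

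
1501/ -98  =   - 1501/98 = - 15.32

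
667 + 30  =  697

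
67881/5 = 13576+1/5= 13576.20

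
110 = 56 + 54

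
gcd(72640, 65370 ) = 10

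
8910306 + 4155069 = 13065375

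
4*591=2364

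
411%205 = 1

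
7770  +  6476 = 14246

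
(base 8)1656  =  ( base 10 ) 942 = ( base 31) uc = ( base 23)1HM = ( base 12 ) 666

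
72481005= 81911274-9430269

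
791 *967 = 764897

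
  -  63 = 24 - 87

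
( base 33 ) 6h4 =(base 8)15673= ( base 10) 7099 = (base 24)C7J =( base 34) 64R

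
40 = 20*2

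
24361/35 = 696 + 1/35 = 696.03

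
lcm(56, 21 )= 168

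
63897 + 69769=133666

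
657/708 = 219/236  =  0.93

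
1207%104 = 63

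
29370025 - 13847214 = 15522811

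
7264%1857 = 1693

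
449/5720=449/5720 =0.08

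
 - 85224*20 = -1704480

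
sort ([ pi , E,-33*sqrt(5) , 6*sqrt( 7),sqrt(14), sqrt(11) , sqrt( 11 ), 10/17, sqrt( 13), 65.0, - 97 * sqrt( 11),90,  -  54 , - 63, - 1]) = [-97 * sqrt ( 11 ), - 33* sqrt ( 5),-63,- 54, - 1, 10/17,E, pi, sqrt (11), sqrt(11 ), sqrt( 13)  ,  sqrt( 14), 6*sqrt( 7),65.0, 90]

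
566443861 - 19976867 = 546466994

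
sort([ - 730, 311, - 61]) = [ - 730, - 61,311 ] 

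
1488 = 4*372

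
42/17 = 42/17 = 2.47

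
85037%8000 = 5037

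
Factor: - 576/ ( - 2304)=1/4  =  2^( - 2)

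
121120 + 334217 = 455337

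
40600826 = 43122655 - 2521829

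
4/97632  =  1/24408 = 0.00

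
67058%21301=3155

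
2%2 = 0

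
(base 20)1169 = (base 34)7CT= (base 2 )10000101010001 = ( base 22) hdf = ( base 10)8529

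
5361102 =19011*282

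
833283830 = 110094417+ 723189413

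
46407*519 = 24085233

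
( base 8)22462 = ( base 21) 10c9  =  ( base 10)9522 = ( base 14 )3682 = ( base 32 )99i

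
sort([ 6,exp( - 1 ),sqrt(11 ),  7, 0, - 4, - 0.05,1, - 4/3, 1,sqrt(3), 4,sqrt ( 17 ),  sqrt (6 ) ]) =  [ - 4, -4/3, - 0.05, 0, exp( -1 ),1,1,sqrt ( 3 )  ,  sqrt(6) , sqrt(11 ),4,sqrt( 17 ),6,7 ]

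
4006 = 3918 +88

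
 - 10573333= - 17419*607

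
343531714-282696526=60835188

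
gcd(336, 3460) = 4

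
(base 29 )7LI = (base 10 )6514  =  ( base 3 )22221021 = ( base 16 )1972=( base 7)24664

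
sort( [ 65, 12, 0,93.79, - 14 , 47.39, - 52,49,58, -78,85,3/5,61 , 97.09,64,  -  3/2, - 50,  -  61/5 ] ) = [-78,-52, - 50,  -  14, - 61/5, - 3/2, 0,  3/5,12,47.39, 49,58,61,64 , 65,85, 93.79,97.09]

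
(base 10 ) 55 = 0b110111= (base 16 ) 37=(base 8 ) 67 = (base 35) 1K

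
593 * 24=14232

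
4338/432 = 241/24  =  10.04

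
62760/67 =62760/67  =  936.72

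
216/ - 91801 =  - 216/91801=- 0.00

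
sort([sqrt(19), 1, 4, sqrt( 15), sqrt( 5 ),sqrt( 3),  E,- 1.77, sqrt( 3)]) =[ - 1.77, 1, sqrt(3), sqrt( 3), sqrt ( 5 ),  E,  sqrt(15), 4,sqrt( 19 )]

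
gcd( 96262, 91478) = 2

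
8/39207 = 8/39207 = 0.00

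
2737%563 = 485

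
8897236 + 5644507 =14541743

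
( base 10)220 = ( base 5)1340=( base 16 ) dc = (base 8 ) 334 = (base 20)B0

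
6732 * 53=356796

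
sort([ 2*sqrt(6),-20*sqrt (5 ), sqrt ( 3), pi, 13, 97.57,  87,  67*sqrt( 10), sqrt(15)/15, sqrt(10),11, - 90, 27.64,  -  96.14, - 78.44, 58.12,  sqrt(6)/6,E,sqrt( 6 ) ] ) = [ - 96.14, - 90,  -  78.44, - 20*sqrt(5), sqrt(15)/15, sqrt( 6)/6, sqrt( 3),sqrt (6), E,pi,sqrt( 10), 2*sqrt(6 ), 11,13, 27.64,58.12, 87, 97.57, 67*sqrt(10 ) ]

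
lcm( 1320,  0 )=0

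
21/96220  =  21/96220 =0.00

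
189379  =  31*6109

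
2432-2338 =94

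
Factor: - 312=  - 2^3*3^1* 13^1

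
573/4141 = 573/4141 =0.14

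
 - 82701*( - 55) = 4548555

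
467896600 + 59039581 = 526936181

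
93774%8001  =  5763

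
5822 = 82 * 71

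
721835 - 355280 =366555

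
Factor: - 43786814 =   -  2^1*43^1*509149^1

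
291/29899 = 291/29899= 0.01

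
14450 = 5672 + 8778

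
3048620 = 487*6260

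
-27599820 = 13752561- 41352381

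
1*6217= 6217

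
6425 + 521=6946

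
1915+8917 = 10832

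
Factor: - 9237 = - 3^1*3079^1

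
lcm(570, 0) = 0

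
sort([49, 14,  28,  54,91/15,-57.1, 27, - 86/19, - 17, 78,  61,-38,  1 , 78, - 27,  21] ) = [ - 57.1, - 38, - 27, - 17, - 86/19 , 1,  91/15,14,  21,27,28,49 , 54, 61,78,78 ] 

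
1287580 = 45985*28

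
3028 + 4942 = 7970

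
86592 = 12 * 7216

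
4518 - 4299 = 219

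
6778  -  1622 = 5156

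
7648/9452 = 1912/2363 = 0.81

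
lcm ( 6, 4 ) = 12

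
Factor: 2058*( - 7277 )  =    -  14976066 =- 2^1*3^1*7^3*19^1*383^1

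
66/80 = 33/40 = 0.82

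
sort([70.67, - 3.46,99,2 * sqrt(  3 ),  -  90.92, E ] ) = [ - 90.92, - 3.46, E, 2*sqrt( 3 ),70.67 , 99] 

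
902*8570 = 7730140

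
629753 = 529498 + 100255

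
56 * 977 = 54712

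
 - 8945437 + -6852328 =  - 15797765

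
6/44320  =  3/22160= 0.00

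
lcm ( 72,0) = 0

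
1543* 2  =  3086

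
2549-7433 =- 4884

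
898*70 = 62860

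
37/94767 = 37/94767 = 0.00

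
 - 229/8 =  - 29+ 3/8  =  - 28.62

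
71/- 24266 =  - 1 + 24195/24266= - 0.00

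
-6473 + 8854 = 2381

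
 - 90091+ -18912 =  - 109003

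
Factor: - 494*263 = - 129922= - 2^1*13^1*19^1*263^1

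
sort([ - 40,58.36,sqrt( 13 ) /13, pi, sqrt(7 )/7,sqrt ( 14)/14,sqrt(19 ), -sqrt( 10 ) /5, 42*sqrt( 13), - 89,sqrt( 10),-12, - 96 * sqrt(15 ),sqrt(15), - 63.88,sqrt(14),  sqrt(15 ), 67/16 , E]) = [-96*sqrt(15 ) ,- 89, - 63.88, - 40,-12, - sqrt(10)/5,sqrt(14) /14,sqrt(13 )/13, sqrt(7 ) /7, E , pi, sqrt ( 10) , sqrt(14 ), sqrt( 15 ), sqrt( 15),  67/16,sqrt(19 ), 58.36 , 42*sqrt ( 13 ) ]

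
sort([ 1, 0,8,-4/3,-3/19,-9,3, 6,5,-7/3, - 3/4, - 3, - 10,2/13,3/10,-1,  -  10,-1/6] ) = [  -  10, - 10, - 9, - 3,- 7/3, - 4/3 , - 1,-3/4,-1/6, - 3/19,0,2/13,3/10,1, 3,5,6, 8 ] 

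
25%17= 8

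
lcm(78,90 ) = 1170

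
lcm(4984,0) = 0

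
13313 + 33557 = 46870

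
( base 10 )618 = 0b1001101010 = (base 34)I6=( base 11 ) 512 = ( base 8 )1152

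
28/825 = 28/825 = 0.03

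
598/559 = 1 + 3/43 = 1.07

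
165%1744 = 165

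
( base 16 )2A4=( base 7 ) 1654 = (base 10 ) 676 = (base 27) p1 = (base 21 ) 1b4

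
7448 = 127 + 7321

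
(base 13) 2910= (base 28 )7FK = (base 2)1011100101000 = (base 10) 5928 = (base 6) 43240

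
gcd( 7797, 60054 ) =3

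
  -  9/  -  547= 9/547 = 0.02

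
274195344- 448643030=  - 174447686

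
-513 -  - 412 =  - 101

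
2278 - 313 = 1965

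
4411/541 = 8 + 83/541 = 8.15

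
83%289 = 83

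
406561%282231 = 124330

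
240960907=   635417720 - 394456813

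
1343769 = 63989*21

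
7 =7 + 0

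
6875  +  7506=14381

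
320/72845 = 64/14569=0.00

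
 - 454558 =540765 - 995323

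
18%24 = 18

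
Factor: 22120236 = 2^2*3^3*31^1 * 6607^1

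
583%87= 61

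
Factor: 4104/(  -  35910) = - 4/35=-2^2*5^(-1)*7^(-1)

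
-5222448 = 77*(-67824) 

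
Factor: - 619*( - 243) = 3^5*619^1 = 150417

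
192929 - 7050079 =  - 6857150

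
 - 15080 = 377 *( - 40)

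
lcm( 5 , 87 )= 435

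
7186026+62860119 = 70046145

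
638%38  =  30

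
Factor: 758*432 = 327456 =2^5*3^3*379^1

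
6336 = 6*1056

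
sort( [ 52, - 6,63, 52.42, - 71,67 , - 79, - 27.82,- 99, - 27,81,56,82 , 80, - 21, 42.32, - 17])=[ - 99, - 79, -71, - 27.82, - 27, -21, - 17, - 6, 42.32,  52, 52.42,  56,63, 67, 80, 81,82 ] 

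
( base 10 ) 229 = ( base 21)aj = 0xE5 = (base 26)8l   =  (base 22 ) a9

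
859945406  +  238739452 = 1098684858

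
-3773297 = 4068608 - 7841905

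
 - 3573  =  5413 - 8986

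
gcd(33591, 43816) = 1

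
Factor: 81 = 3^4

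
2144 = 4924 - 2780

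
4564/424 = 1141/106 = 10.76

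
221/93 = 2 + 35/93 = 2.38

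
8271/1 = 8271 = 8271.00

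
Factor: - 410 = -2^1*5^1*41^1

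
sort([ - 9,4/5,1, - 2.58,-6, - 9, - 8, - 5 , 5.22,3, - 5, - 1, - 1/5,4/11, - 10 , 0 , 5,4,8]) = [ - 10, - 9, - 9, - 8, - 6, - 5, - 5, - 2.58, - 1, - 1/5,0, 4/11, 4/5, 1,3,4,5  ,  5.22,8 ] 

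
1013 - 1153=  - 140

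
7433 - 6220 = 1213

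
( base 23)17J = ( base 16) 2c5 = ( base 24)15D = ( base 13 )427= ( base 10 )709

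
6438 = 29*222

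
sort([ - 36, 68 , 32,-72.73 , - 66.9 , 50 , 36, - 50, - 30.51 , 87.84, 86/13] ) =[ - 72.73,  -  66.9, - 50,-36, - 30.51, 86/13 , 32,  36 , 50,68,87.84 ]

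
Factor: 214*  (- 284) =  - 2^3*71^1*107^1 = -60776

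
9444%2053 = 1232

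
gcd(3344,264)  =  88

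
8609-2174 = 6435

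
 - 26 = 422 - 448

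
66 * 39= 2574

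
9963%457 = 366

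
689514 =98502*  7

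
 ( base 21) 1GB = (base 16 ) 314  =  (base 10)788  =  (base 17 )2C6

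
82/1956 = 41/978  =  0.04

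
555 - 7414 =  - 6859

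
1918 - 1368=550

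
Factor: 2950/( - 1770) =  - 3^( - 1 )*5^1 = - 5/3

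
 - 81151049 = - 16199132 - 64951917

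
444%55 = 4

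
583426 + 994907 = 1578333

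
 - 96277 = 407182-503459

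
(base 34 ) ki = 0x2BA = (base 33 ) L5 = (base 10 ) 698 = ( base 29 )O2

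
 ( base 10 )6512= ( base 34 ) 5LI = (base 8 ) 14560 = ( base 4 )1211300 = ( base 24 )B78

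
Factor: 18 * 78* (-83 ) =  - 2^2*3^3*13^1*83^1 = -116532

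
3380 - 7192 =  - 3812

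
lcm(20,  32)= 160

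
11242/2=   5621 = 5621.00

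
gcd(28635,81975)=15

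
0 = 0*5350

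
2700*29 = 78300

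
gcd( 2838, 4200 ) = 6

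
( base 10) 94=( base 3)10111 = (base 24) 3m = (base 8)136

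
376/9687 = 376/9687 = 0.04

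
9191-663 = 8528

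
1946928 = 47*41424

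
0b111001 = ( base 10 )57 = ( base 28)21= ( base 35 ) 1M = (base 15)3C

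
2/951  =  2/951= 0.00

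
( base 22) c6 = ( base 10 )270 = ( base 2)100001110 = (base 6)1130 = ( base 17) ff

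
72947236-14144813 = 58802423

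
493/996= 493/996=0.49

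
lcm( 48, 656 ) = 1968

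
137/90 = 137/90 = 1.52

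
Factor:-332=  -2^2 *83^1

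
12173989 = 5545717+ 6628272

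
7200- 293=6907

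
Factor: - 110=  - 2^1*5^1*11^1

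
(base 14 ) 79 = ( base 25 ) 47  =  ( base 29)3k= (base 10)107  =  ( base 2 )1101011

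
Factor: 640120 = 2^3*5^1*13^1*1231^1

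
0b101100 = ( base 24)1K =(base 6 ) 112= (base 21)22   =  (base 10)44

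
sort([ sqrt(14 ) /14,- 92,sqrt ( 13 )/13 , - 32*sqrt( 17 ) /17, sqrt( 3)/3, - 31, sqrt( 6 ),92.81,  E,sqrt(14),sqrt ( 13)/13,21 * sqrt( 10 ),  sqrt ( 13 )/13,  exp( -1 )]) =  [ - 92, - 31, - 32*sqrt( 17 )/17,sqrt(14) /14, sqrt(13 ) /13, sqrt( 13)/13,sqrt( 13 ) /13, exp( - 1), sqrt( 3 ) /3, sqrt(6 ),E,  sqrt(14), 21*sqrt (10 ), 92.81 ] 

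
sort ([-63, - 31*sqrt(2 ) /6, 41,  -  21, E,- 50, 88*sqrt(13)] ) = [-63, - 50, - 21,  -  31*sqrt(2 ) /6,E , 41,88*sqrt(13 ) ]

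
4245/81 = 52 + 11/27 = 52.41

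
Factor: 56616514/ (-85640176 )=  - 2^( - 3)* 43^( - 1 )*124477^( - 1 )*28308257^1 = - 28308257/42820088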